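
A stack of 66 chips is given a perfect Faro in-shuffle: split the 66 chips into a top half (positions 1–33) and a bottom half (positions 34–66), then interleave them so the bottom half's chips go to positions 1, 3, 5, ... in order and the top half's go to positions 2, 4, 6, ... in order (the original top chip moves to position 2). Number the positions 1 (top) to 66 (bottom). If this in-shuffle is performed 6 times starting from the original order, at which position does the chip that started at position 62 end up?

15

Track the chip's position through each in-shuffle:
62 → 57 → 47 → 27 → 54 → 41 → 15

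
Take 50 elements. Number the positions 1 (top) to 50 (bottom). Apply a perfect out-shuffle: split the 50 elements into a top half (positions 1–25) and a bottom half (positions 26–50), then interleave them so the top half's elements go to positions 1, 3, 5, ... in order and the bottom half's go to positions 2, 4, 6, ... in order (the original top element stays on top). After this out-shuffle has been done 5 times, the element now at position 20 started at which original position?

46

Work backwards from position 20, undoing one out-shuffle at a time:
20 ← 35 ← 18 ← 34 ← 42 ← 46
So the element now at position 20 started at position 46.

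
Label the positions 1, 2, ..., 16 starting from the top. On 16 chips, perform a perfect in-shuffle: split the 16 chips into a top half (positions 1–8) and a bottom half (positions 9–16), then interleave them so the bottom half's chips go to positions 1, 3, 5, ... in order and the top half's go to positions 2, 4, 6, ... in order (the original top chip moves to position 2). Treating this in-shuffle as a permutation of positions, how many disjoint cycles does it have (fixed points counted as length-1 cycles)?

2

Trace each unvisited position around until it returns:
(1 2 4 8 16 15 13 9) (3 6 12 7 14 11 5 10)
2 cycles in total.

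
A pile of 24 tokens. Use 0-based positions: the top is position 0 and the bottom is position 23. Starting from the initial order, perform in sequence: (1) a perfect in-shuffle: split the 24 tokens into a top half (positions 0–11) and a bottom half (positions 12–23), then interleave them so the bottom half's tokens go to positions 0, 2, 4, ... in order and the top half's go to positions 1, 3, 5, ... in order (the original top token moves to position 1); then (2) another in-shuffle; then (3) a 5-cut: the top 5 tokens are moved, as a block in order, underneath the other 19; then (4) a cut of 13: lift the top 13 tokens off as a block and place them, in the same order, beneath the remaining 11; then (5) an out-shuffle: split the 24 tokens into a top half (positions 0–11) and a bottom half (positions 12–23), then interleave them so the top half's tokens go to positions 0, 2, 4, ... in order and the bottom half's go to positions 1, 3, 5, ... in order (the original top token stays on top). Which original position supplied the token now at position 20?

Undo the operations in reverse order, starting from position 20:
  undo op 5 (out-shuffle, from top half): 20 ← 10
  undo op 4 (cut 13): 10 ← 23
  undo op 3 (cut 5): 23 ← 4
  undo op 2 (in-shuffle, from bottom half): 4 ← 14
  undo op 1 (in-shuffle, from bottom half): 14 ← 19
So the token at position 20 came from original position 19.

19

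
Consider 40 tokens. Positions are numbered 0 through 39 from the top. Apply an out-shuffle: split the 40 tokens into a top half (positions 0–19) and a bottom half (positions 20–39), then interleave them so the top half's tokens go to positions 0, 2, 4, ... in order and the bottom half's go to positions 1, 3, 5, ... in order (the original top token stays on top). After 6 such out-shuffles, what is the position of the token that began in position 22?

Track the token's position through each out-shuffle:
22 → 5 → 10 → 20 → 1 → 2 → 4

4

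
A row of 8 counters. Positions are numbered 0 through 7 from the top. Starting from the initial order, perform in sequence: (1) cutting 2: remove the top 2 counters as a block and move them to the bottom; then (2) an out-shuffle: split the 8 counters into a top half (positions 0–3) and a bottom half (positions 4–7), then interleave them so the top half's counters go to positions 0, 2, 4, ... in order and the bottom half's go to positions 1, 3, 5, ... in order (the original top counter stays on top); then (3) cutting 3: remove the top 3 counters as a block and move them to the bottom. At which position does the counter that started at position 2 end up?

Track the counter from position 2 forward through each operation:
  after op 1 (cut 2): 2 → 0
  after op 2 (out-shuffle): 0 → 0
  after op 3 (cut 3): 0 → 5

5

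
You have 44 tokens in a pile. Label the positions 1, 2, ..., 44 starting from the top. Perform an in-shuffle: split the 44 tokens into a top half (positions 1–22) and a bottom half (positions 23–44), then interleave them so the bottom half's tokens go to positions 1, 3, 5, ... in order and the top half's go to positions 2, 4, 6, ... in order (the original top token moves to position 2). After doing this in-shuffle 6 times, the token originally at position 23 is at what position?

Track the token's position through each in-shuffle:
23 → 1 → 2 → 4 → 8 → 16 → 32

32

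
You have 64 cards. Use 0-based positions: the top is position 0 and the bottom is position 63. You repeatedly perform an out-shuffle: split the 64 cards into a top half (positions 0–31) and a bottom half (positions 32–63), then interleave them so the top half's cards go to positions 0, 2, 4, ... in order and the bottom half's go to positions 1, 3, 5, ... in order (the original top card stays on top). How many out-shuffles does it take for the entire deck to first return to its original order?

The out-shuffle permutes the 64 positions with cycle lengths [1, 1, 2, 3, 3, 6, 6, 6, 6, 6, 6, 6, 6, 6].
Every card is home exactly when every cycle has completed a whole number of laps, i.e. after lcm(1, 2, 3, 6) = 6 out-shuffles.

6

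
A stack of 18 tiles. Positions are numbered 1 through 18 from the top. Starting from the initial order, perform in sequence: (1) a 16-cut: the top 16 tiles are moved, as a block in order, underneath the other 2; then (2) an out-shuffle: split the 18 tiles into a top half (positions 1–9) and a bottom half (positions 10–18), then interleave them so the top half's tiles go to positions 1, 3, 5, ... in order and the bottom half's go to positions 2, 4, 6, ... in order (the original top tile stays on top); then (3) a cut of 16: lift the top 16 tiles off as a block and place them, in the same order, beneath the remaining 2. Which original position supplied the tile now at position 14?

13

Undo the operations in reverse order, starting from position 14:
  undo op 3 (cut 16): 14 ← 12
  undo op 2 (out-shuffle, from bottom half): 12 ← 15
  undo op 1 (cut 16): 15 ← 13
So the tile at position 14 came from original position 13.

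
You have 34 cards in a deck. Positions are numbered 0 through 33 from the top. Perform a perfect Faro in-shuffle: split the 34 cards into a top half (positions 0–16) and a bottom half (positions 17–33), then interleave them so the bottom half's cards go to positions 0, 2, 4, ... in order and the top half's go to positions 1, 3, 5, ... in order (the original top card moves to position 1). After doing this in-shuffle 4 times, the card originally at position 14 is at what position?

Track the card's position through each in-shuffle:
14 → 29 → 24 → 14 → 29

29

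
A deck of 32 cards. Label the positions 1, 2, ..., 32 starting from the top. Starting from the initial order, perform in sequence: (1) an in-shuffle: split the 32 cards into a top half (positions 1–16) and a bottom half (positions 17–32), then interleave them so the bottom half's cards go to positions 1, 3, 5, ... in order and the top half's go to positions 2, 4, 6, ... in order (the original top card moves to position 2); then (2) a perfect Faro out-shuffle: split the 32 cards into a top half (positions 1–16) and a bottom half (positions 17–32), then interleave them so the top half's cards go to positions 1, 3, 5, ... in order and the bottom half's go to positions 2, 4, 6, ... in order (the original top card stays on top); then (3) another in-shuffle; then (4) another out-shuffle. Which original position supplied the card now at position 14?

15

Undo the operations in reverse order, starting from position 14:
  undo op 4 (out-shuffle, from bottom half): 14 ← 23
  undo op 3 (in-shuffle, from bottom half): 23 ← 28
  undo op 2 (out-shuffle, from bottom half): 28 ← 30
  undo op 1 (in-shuffle, from top half): 30 ← 15
So the card at position 14 came from original position 15.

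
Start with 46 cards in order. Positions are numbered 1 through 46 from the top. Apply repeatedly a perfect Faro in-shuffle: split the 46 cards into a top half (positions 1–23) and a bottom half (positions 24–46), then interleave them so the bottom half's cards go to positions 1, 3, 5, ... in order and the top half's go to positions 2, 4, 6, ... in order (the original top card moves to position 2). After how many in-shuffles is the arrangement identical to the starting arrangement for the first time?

23

The in-shuffle permutes the 46 positions with cycle lengths [23, 23].
Every card is home exactly when every cycle has completed a whole number of laps, i.e. after lcm(23) = 23 in-shuffles.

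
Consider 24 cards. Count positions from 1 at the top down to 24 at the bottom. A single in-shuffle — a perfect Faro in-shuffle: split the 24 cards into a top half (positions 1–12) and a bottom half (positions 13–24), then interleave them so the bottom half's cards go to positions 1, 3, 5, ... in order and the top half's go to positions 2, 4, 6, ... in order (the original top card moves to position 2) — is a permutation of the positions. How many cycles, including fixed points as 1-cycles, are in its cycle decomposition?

2

Trace each unvisited position around until it returns:
(1 2 4 8 16 7 ... len 20) (5 10 20 15)
2 cycles in total.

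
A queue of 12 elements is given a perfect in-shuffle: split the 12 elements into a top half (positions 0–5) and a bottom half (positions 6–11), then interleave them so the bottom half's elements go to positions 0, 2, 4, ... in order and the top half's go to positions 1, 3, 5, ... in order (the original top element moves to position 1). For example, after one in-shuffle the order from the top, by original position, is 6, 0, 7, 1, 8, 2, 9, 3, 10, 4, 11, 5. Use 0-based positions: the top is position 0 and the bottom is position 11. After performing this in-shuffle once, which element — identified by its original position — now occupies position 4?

8

Work backwards from position 4, undoing one in-shuffle at a time:
4 ← 8
So the element now at position 4 started at position 8.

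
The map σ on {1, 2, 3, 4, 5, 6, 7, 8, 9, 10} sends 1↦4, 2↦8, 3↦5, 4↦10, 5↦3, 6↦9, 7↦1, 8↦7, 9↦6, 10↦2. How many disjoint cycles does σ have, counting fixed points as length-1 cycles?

Cycle decomposition: (1 4 10 2 8 7) (3 5) (6 9).
3 cycles.

3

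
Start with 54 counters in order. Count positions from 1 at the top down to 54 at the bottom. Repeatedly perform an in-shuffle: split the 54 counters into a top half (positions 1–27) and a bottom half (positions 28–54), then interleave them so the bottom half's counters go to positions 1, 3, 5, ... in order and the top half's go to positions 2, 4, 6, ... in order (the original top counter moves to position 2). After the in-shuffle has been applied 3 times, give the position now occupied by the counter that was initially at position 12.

41

Track the counter's position through each in-shuffle:
12 → 24 → 48 → 41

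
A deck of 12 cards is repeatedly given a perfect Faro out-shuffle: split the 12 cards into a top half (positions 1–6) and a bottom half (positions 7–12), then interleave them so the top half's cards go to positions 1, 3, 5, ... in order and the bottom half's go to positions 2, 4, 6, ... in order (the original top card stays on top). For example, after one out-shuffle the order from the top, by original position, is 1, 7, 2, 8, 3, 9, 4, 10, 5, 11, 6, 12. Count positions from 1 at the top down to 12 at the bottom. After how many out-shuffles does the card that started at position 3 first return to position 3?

10

Follow position 3 under repeated out-shuffles:
3 → 5 → 9 → 6 → 11 → 10 → 8 → 4 → 7 → 2 → 3
It first returns after 10 out-shuffles.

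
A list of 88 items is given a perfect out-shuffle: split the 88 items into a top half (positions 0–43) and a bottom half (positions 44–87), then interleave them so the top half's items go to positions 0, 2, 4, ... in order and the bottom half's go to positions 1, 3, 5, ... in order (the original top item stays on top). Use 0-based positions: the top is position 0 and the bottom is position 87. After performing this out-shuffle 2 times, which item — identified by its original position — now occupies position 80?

Work backwards from position 80, undoing one out-shuffle at a time:
80 ← 40 ← 20
So the item now at position 80 started at position 20.

20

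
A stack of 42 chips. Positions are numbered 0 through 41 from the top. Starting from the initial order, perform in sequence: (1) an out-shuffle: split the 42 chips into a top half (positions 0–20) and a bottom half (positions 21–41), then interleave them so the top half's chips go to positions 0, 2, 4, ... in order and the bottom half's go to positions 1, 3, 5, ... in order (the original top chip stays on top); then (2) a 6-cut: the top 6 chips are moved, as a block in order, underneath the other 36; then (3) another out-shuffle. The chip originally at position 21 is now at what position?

Track the chip from position 21 forward through each operation:
  after op 1 (out-shuffle): 21 → 1
  after op 2 (cut 6): 1 → 37
  after op 3 (out-shuffle): 37 → 33

33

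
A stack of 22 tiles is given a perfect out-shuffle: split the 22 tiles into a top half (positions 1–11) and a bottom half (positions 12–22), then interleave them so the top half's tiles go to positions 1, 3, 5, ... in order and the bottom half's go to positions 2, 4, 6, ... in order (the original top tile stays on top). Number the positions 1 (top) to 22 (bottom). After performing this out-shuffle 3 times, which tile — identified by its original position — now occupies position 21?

Work backwards from position 21, undoing one out-shuffle at a time:
21 ← 11 ← 6 ← 14
So the tile now at position 21 started at position 14.

14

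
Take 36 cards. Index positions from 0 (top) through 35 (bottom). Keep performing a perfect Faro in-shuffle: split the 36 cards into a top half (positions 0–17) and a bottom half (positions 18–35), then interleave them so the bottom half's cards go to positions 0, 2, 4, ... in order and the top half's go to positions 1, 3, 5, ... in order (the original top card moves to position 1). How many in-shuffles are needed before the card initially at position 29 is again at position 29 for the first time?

Follow position 29 under repeated in-shuffles:
29 → 22 → 8 → 17 → 35 → 34 → 32 → 28 → ... → 29 (length 36)
It first returns after 36 in-shuffles.

36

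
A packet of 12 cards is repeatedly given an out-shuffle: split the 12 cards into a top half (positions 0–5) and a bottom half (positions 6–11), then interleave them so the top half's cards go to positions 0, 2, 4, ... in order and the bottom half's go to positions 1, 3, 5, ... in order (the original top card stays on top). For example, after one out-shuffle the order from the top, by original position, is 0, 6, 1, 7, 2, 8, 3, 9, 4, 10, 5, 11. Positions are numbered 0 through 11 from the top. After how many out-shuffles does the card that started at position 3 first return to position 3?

10

Follow position 3 under repeated out-shuffles:
3 → 6 → 1 → 2 → 4 → 8 → 5 → 10 → 9 → 7 → 3
It first returns after 10 out-shuffles.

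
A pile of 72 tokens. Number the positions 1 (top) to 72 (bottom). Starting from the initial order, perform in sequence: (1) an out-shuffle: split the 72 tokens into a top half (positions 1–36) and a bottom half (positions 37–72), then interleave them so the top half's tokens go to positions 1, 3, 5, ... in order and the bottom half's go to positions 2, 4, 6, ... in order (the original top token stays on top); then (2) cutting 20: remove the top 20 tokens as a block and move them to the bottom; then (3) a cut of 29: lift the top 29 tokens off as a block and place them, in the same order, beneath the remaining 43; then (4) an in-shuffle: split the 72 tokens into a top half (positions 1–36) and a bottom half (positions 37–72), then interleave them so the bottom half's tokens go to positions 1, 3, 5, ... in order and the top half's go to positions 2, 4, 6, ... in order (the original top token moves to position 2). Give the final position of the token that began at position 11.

15

Track the token from position 11 forward through each operation:
  after op 1 (out-shuffle): 11 → 21
  after op 2 (cut 20): 21 → 1
  after op 3 (cut 29): 1 → 44
  after op 4 (in-shuffle): 44 → 15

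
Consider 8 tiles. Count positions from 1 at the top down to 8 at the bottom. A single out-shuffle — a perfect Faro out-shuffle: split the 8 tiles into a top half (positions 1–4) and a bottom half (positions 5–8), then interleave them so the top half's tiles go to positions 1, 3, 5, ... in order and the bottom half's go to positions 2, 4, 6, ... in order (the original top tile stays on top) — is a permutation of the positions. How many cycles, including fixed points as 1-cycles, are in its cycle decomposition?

4

Trace each unvisited position around until it returns:
(1) (2 3 5) (4 7 6) (8)
4 cycles in total.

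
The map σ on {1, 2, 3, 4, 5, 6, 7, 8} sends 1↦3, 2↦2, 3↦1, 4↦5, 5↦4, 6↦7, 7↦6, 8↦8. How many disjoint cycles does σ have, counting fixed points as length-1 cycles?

5

Cycle decomposition: (1 3) (2) (4 5) (6 7) (8).
5 cycles.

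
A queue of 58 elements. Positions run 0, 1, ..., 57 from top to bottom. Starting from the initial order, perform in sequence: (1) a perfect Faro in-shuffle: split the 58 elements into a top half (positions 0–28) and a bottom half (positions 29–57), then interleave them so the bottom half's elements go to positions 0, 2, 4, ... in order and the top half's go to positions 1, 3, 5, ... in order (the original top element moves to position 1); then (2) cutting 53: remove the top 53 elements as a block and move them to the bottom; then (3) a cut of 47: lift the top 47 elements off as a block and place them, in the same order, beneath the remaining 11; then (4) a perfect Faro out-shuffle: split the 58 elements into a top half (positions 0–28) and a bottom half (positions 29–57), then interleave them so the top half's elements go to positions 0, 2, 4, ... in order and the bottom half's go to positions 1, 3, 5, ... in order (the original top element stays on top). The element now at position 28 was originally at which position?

Undo the operations in reverse order, starting from position 28:
  undo op 4 (out-shuffle, from top half): 28 ← 14
  undo op 3 (cut 47): 14 ← 3
  undo op 2 (cut 53): 3 ← 56
  undo op 1 (in-shuffle, from bottom half): 56 ← 57
So the element at position 28 came from original position 57.

57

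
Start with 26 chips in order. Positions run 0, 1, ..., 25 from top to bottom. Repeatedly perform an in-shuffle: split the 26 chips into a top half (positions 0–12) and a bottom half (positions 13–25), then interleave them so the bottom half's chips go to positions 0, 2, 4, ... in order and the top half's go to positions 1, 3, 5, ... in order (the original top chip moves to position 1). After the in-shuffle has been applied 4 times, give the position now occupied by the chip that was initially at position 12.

Track the chip's position through each in-shuffle:
12 → 25 → 24 → 22 → 18

18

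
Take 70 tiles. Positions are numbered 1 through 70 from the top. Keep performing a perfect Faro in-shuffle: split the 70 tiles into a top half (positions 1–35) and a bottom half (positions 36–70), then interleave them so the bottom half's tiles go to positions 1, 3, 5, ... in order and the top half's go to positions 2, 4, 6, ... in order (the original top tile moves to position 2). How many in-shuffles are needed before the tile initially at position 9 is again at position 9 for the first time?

Follow position 9 under repeated in-shuffles:
9 → 18 → 36 → 1 → 2 → 4 → 8 → 16 → ... → 9 (length 35)
It first returns after 35 in-shuffles.

35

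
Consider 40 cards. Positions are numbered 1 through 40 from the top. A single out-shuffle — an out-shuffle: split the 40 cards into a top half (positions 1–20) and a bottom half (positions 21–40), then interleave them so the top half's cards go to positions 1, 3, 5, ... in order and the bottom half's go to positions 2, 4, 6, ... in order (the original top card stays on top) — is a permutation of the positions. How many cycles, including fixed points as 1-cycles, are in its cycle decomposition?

Trace each unvisited position around until it returns:
(1) (2 3 5 9 17 33 ... len 12) (4 7 13 25 10 19 ... len 12) (8 15 29 18 35 30 ... len 12) (14 27) (40)
6 cycles in total.

6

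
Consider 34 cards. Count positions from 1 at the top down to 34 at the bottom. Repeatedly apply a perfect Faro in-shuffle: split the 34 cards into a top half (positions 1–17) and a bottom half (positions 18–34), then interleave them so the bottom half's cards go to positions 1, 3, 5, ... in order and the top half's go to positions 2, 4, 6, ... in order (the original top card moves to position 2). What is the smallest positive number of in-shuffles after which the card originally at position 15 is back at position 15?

3

Follow position 15 under repeated in-shuffles:
15 → 30 → 25 → 15
It first returns after 3 in-shuffles.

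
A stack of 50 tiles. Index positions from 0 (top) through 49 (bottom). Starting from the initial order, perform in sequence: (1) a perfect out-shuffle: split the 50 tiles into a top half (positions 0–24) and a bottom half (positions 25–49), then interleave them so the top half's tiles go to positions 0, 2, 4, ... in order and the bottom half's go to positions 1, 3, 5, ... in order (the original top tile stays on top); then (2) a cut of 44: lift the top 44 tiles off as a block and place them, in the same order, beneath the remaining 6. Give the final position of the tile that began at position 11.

Track the tile from position 11 forward through each operation:
  after op 1 (out-shuffle): 11 → 22
  after op 2 (cut 44): 22 → 28

28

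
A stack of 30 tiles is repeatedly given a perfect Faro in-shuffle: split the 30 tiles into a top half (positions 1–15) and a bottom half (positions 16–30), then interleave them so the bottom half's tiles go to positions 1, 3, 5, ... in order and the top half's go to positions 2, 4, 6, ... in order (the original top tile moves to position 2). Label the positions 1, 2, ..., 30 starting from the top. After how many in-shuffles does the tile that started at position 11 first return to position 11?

5

Follow position 11 under repeated in-shuffles:
11 → 22 → 13 → 26 → 21 → 11
It first returns after 5 in-shuffles.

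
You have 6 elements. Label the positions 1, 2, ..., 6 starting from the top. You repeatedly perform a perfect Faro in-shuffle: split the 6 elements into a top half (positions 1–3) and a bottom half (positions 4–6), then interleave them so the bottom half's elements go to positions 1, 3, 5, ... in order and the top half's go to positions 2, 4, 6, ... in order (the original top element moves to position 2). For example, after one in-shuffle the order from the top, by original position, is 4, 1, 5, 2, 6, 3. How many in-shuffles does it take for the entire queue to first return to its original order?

The in-shuffle permutes the 6 positions with cycle lengths [3, 3].
Every element is home exactly when every cycle has completed a whole number of laps, i.e. after lcm(3) = 3 in-shuffles.

3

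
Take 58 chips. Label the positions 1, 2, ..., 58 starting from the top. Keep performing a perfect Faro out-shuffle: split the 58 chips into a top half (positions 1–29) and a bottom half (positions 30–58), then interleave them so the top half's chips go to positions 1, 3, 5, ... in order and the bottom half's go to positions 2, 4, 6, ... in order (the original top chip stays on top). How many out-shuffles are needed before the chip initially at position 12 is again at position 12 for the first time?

Follow position 12 under repeated out-shuffles:
12 → 23 → 45 → 32 → 6 → 11 → 21 → 41 → 24 → 47 → 36 → 14 → 27 → 53 → 48 → 38 → 18 → 35 → 12
It first returns after 18 out-shuffles.

18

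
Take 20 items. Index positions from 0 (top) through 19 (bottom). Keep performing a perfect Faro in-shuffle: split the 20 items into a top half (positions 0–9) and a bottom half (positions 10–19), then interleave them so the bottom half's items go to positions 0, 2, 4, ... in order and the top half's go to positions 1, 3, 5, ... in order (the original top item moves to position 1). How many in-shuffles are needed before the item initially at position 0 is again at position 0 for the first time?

Follow position 0 under repeated in-shuffles:
0 → 1 → 3 → 7 → 15 → 10 → 0
It first returns after 6 in-shuffles.

6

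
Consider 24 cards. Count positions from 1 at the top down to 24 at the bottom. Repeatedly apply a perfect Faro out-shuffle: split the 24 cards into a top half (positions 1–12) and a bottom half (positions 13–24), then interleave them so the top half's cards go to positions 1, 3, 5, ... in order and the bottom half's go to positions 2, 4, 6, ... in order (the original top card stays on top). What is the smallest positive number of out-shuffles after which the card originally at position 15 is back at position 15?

Follow position 15 under repeated out-shuffles:
15 → 6 → 11 → 21 → 18 → 12 → 23 → 22 → 20 → 16 → 8 → 15
It first returns after 11 out-shuffles.

11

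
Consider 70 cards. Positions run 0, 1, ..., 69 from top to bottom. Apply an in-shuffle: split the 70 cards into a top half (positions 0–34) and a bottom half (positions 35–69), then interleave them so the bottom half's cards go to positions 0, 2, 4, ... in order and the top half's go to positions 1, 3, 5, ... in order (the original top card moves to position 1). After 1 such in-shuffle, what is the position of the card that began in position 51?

32

Track the card's position through each in-shuffle:
51 → 32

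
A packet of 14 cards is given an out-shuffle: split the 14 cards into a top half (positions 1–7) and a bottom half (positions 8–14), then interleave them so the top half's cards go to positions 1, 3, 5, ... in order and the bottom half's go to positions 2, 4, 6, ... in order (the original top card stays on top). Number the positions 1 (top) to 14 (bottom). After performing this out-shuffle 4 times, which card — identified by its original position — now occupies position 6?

Work backwards from position 6, undoing one out-shuffle at a time:
6 ← 10 ← 12 ← 13 ← 7
So the card now at position 6 started at position 7.

7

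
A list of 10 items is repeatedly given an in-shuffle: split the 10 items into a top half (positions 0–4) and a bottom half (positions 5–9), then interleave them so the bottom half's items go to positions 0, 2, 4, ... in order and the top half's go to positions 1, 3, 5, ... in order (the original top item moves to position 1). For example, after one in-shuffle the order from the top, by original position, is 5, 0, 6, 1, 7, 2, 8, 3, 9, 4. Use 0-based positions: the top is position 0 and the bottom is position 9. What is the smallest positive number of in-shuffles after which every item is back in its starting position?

10

The in-shuffle permutes the 10 positions with cycle lengths [10].
Every item is home exactly when every cycle has completed a whole number of laps, i.e. after lcm(10) = 10 in-shuffles.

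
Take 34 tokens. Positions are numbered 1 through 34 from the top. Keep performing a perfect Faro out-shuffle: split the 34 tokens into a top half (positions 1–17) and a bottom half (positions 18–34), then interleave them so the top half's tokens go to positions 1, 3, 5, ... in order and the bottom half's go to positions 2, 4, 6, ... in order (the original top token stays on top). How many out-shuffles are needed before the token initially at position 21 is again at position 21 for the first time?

10

Follow position 21 under repeated out-shuffles:
21 → 8 → 15 → 29 → 24 → 14 → 27 → 20 → 6 → 11 → 21
It first returns after 10 out-shuffles.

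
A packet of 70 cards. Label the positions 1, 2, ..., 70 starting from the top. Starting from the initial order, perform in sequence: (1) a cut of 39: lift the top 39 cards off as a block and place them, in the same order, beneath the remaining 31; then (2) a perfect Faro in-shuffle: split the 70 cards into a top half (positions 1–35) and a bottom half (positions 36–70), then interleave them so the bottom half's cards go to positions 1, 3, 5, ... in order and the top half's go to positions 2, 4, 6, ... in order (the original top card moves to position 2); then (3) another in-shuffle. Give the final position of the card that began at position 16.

46

Track the card from position 16 forward through each operation:
  after op 1 (cut 39): 16 → 47
  after op 2 (in-shuffle): 47 → 23
  after op 3 (in-shuffle): 23 → 46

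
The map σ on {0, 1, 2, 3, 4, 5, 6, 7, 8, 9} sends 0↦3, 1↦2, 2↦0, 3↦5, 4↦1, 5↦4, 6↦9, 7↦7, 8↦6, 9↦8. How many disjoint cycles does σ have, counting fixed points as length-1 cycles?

3

Cycle decomposition: (0 3 5 4 1 2) (6 9 8) (7).
3 cycles.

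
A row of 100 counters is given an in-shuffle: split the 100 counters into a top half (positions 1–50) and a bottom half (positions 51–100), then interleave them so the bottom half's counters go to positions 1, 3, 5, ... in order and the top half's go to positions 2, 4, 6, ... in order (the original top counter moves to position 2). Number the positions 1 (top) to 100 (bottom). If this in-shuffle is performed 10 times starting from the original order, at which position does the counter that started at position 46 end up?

38

Track the counter's position through each in-shuffle:
46 → 92 → 83 → 65 → 29 → 58 → 15 → 30 → 60 → 19 → 38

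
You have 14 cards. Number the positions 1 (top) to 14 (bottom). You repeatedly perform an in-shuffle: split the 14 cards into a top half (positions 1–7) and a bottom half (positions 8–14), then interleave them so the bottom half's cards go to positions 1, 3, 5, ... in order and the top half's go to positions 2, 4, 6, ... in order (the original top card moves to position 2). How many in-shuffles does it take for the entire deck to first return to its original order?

4

The in-shuffle permutes the 14 positions with cycle lengths [2, 4, 4, 4].
Every card is home exactly when every cycle has completed a whole number of laps, i.e. after lcm(2, 4) = 4 in-shuffles.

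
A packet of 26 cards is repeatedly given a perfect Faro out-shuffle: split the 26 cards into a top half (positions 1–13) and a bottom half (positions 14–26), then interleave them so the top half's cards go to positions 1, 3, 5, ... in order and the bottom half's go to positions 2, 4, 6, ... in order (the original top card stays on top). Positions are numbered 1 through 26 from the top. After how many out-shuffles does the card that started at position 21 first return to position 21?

4

Follow position 21 under repeated out-shuffles:
21 → 16 → 6 → 11 → 21
It first returns after 4 out-shuffles.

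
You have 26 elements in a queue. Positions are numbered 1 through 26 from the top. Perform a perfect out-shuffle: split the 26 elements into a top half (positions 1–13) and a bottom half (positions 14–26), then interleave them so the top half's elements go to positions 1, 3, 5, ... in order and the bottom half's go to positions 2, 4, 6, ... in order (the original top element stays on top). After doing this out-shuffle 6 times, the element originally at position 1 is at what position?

Position 1 is a fixed point of every out-shuffle, so the element never moves.

1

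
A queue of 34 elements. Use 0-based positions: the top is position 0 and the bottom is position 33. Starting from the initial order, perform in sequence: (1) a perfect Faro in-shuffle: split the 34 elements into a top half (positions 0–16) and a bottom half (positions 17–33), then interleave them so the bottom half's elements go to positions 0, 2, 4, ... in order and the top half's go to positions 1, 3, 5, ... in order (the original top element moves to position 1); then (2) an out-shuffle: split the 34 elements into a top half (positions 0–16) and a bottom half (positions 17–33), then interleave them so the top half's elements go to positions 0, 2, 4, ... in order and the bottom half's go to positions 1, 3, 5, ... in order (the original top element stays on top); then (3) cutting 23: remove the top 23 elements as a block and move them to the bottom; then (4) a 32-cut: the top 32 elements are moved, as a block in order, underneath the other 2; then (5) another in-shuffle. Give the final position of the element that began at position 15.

17

Track the element from position 15 forward through each operation:
  after op 1 (in-shuffle): 15 → 31
  after op 2 (out-shuffle): 31 → 29
  after op 3 (cut 23): 29 → 6
  after op 4 (cut 32): 6 → 8
  after op 5 (in-shuffle): 8 → 17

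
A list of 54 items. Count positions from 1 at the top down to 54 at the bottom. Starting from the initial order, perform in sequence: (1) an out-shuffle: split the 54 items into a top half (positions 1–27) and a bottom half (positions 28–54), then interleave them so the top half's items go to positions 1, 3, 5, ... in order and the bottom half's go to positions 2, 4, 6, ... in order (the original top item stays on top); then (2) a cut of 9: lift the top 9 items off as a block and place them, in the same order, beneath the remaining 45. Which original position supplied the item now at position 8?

9

Undo the operations in reverse order, starting from position 8:
  undo op 2 (cut 9): 8 ← 17
  undo op 1 (out-shuffle, from top half): 17 ← 9
So the item at position 8 came from original position 9.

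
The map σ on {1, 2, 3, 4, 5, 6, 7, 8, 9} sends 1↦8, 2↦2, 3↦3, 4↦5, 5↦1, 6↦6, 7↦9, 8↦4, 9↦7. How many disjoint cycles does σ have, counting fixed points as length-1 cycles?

Cycle decomposition: (1 8 4 5) (2) (3) (6) (7 9).
5 cycles.

5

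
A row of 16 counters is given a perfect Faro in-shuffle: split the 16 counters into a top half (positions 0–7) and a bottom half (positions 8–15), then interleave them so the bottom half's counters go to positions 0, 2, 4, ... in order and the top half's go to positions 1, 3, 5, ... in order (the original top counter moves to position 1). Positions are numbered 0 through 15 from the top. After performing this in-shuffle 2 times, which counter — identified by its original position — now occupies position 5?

9

Work backwards from position 5, undoing one in-shuffle at a time:
5 ← 2 ← 9
So the counter now at position 5 started at position 9.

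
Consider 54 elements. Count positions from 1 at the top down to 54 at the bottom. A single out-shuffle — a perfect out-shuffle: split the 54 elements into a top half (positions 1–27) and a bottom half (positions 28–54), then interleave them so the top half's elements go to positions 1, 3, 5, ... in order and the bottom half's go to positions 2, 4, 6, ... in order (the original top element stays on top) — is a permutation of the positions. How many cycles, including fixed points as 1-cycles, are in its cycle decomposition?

Trace each unvisited position around until it returns:
(1) (2 3 5 9 17 33 ... len 52) (54)
3 cycles in total.

3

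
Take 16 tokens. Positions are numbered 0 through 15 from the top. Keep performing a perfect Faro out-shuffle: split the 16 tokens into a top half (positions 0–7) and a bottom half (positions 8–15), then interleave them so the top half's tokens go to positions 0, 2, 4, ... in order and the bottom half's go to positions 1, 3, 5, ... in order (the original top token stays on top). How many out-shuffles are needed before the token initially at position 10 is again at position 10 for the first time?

Follow position 10 under repeated out-shuffles:
10 → 5 → 10
It first returns after 2 out-shuffles.

2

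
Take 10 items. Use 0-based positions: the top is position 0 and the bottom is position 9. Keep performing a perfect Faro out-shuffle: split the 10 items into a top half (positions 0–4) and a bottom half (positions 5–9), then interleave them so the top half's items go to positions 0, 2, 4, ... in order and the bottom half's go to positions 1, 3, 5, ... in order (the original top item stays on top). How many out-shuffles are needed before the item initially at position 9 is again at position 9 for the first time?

Position 9 is fixed by the out-shuffle; it is already back after 1 application.

1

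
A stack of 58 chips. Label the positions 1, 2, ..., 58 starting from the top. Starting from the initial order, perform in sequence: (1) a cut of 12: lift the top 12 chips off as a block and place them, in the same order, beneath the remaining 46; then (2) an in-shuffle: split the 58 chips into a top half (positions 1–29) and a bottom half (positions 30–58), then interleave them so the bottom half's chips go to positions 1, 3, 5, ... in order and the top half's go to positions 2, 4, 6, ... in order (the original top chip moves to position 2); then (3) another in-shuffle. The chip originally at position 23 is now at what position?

Track the chip from position 23 forward through each operation:
  after op 1 (cut 12): 23 → 11
  after op 2 (in-shuffle): 11 → 22
  after op 3 (in-shuffle): 22 → 44

44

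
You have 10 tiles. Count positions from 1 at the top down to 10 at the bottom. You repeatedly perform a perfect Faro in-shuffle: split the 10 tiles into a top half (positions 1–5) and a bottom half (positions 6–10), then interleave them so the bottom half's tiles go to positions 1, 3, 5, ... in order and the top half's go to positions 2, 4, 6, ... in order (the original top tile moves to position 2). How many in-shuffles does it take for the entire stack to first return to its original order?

The in-shuffle permutes the 10 positions with cycle lengths [10].
Every tile is home exactly when every cycle has completed a whole number of laps, i.e. after lcm(10) = 10 in-shuffles.

10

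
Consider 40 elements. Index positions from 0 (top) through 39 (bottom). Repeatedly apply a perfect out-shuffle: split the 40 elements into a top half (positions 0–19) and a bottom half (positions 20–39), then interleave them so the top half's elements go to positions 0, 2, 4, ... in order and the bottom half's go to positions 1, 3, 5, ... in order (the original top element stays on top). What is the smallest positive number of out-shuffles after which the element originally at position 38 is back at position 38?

Follow position 38 under repeated out-shuffles:
38 → 37 → 35 → 31 → 23 → 7 → 14 → 28 → 17 → 34 → 29 → 19 → 38
It first returns after 12 out-shuffles.

12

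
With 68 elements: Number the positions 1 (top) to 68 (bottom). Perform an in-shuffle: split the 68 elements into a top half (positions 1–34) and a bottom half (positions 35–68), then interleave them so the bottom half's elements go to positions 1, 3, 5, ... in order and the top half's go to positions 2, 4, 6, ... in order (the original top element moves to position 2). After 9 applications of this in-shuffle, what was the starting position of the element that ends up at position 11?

67

Work backwards from position 11, undoing one in-shuffle at a time:
11 ← 40 ← 20 ← 10 ← 5 ← 37 ← 53 ← 61 ← 65 ← 67
So the element now at position 11 started at position 67.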